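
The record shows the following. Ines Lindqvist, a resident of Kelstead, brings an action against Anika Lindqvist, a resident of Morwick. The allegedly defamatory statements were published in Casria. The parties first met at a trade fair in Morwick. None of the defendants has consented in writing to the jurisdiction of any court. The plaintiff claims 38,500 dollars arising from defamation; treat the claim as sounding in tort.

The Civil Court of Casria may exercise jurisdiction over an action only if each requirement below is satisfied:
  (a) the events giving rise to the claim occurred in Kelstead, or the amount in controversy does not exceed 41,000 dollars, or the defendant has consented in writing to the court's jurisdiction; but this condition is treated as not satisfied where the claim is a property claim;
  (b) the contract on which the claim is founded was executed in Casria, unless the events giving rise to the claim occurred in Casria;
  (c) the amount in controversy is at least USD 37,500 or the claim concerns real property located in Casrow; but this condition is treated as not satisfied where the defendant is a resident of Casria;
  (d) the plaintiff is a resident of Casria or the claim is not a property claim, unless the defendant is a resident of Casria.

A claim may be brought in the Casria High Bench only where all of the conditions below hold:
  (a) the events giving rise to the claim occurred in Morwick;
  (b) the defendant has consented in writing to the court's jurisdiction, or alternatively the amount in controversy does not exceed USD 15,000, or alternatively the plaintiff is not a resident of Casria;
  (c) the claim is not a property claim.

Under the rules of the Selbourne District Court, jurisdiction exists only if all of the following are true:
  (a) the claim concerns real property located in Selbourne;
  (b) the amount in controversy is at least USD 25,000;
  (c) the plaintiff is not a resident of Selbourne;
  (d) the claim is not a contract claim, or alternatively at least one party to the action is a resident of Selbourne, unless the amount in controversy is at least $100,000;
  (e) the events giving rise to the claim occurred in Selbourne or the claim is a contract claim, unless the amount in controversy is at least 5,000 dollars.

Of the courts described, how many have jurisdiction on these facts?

1

The Civil Court of Casria:
  (a) The amount in controversy is 38,500 dollars, within the $41,000 ceiling — that alternative is enough. The carve-out does not apply: the claim is a tort claim, not a property claim. Condition met.
  (b) No contract (and hence no place of execution) is alleged. But the operative events occurred in Casria, and the 'unless' clause therefore excuses the requirement. Satisfied.
  (c) The amount in controversy is USD 38,500, which meets the 37,500 dollars floor, so one alternative holds. The carve-out does not apply: the defendant resides in Morwick, not Casria. Condition met.
  (d) The claim is a tort claim, not a property claim, so one alternative holds. Condition met.
  → The court has jurisdiction.
The Casria High Bench:
  (a) The operative events occurred in Casria, not Morwick. Not satisfied.
  (b) The plaintiff resides in Kelstead, which is not Casria, so one alternative holds. Satisfied.
  (c) The claim is a tort claim, not a property claim. Condition met.
  → At least one condition fails; no jurisdiction.
The Selbourne District Court:
  (a) The claim does not concern real property. Not satisfied.
  (b) The amount in controversy is 38,500 dollars, which meets the 25,000 dollars floor. Condition met.
  (c) The plaintiff resides in Kelstead, which is not Selbourne. Met.
  (d) The claim is a tort claim, not a contract claim, so this disjunct is met. Satisfied.
  (e) The operative events occurred in Casria, not Selbourne; the claim is a tort claim, not a contract claim — no alternative holds. But the amount in controversy is $38,500, which meets the 5,000 dollars floor, and the 'unless' clause therefore excuses the requirement. Condition met.
  → Not every requirement is met — no jurisdiction.
Courts with jurisdiction: the Civil Court of Casria — 1 in total.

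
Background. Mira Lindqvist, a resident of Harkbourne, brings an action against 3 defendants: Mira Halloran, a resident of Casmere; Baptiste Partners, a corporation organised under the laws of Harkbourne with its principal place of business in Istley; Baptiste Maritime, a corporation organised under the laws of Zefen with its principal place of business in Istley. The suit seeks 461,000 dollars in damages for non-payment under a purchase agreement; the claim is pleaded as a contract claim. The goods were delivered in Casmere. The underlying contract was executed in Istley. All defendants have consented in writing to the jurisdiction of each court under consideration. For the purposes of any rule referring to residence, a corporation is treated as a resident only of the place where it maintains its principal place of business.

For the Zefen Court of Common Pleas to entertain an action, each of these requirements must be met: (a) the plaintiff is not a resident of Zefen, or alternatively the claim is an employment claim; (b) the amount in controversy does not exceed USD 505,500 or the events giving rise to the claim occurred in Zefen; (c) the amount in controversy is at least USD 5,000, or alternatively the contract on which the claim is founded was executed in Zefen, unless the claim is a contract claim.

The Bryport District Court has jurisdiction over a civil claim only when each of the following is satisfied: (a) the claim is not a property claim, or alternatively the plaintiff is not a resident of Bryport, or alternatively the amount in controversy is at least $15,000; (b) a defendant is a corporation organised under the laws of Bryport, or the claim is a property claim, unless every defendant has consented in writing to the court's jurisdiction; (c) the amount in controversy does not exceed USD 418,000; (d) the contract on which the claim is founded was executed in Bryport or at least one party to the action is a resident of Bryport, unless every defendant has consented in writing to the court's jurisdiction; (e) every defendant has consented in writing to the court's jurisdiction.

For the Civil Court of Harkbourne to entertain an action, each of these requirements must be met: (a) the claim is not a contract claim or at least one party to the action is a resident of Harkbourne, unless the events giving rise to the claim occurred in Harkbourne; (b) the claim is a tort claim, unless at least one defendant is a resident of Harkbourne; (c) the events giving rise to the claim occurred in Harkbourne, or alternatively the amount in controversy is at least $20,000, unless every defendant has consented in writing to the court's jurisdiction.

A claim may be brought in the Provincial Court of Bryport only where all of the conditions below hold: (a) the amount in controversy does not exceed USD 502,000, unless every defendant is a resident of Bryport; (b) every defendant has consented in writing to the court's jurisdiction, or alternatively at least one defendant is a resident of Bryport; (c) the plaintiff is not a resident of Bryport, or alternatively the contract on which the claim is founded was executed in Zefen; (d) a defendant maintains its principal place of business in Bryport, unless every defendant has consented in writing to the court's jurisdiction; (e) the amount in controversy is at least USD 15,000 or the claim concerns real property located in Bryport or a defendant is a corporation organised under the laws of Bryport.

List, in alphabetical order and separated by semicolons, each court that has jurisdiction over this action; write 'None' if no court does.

The Zefen Court of Common Pleas:
  (a) The plaintiff resides in Harkbourne, which is not Zefen, so this disjunct is met. Met.
  (b) The amount in controversy is $461,000, within the 505,500 dollars ceiling, which satisfies one of the alternatives. Met.
  (c) The amount in controversy is 461,000 dollars, which meets the $5,000 floor, so one alternative holds. Satisfied.
  → Every requirement is satisfied — jurisdiction.
The Bryport District Court:
  (a) The claim is a contract claim, not a property claim, so this disjunct is met. Condition met.
  (b) The corporate defendant(s) are organised in Harkbourne, Zefen, not Bryport; the claim is a contract claim, not a property claim — no alternative holds. The proviso rescues it, though: every defendant has filed written consent. Condition met.
  (c) The amount in controversy is 461,000 dollars, above the 418,000 dollars ceiling. Not met.
  (d) The contract was executed in Istley, not Bryport; no party resides in Bryport — no alternative holds. However, every defendant has filed written consent, so the 'unless' proviso supplies this condition. Satisfied.
  (e) Every defendant has filed written consent. Satisfied.
  → The court lacks jurisdiction.
The Civil Court of Harkbourne:
  (a) Mira Lindqvist resides in Harkbourne — that alternative is enough. Satisfied.
  (b) The claim is a contract claim, not a tort claim. The proviso offers no rescue either, since no defendant resides in Harkbourne (they reside in Casmere, Istley, Istley). Condition not met.
  (c) The amount in controversy is 461,000 dollars, which meets the $20,000 floor, which satisfies one of the alternatives. Satisfied.
  → No jurisdiction.
The Provincial Court of Bryport:
  (a) The amount in controversy is 461,000 dollars, within the 502,000 dollars ceiling. Condition met.
  (b) Every defendant has filed written consent — that alternative is enough. Met.
  (c) The plaintiff resides in Harkbourne, which is not Bryport — that alternative is enough. Satisfied.
  (d) The corporate defendant(s) have their principal place of business in Istley, not Bryport. But every defendant has filed written consent, and the 'unless' clause therefore excuses the requirement. Met.
  (e) The amount in controversy is $461,000, which meets the 15,000 dollars floor — that alternative is enough. Met.
  → All conditions met; jurisdiction exists.

the Provincial Court of Bryport; the Zefen Court of Common Pleas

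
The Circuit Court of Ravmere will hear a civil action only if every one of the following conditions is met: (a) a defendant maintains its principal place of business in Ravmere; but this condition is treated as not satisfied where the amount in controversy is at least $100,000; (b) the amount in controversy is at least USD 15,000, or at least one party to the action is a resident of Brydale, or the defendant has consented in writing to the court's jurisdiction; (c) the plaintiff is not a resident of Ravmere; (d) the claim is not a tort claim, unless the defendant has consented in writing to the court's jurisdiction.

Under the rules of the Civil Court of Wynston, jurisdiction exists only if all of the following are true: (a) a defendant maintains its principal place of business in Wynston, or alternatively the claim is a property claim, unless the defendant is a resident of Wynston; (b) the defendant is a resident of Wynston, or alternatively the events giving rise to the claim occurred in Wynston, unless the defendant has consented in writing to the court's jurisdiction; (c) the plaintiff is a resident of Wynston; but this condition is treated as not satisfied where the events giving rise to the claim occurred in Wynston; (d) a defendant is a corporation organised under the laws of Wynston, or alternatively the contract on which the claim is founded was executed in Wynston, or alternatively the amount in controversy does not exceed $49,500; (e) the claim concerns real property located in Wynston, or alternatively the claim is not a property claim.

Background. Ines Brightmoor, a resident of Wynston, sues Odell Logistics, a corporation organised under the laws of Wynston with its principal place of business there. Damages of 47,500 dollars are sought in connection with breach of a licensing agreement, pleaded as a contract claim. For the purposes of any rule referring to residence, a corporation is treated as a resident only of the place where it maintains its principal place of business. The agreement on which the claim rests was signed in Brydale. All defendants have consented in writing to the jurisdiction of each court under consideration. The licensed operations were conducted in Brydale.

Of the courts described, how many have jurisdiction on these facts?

The Circuit Court of Ravmere:
  (a) The corporate defendant(s) have their principal place of business in Wynston, not Ravmere. Not satisfied.
  (b) The amount in controversy is USD 47,500, which meets the 15,000 dollars floor — that alternative is enough. Condition met.
  (c) The plaintiff resides in Wynston, which is not Ravmere. Condition met.
  (d) The claim is a contract claim, not a tort claim. Satisfied.
  → No jurisdiction.
The Civil Court of Wynston:
  (a) Odell Logistics has its principal place of business in Wynston — that alternative is enough. Condition met.
  (b) The defendant resides in Wynston — that alternative is enough. Condition met.
  (c) The plaintiff resides in Wynston. And the carve-out is inapplicable — the operative events occurred in Brydale, not Wynston. Condition met.
  (d) Odell Logistics is organised under the laws of Wynston, which satisfies one of the alternatives. Condition met.
  (e) The claim is a contract claim, not a property claim, so this disjunct is met. Satisfied.
  → The court has jurisdiction.
Courts with jurisdiction: the Civil Court of Wynston — 1 in total.

1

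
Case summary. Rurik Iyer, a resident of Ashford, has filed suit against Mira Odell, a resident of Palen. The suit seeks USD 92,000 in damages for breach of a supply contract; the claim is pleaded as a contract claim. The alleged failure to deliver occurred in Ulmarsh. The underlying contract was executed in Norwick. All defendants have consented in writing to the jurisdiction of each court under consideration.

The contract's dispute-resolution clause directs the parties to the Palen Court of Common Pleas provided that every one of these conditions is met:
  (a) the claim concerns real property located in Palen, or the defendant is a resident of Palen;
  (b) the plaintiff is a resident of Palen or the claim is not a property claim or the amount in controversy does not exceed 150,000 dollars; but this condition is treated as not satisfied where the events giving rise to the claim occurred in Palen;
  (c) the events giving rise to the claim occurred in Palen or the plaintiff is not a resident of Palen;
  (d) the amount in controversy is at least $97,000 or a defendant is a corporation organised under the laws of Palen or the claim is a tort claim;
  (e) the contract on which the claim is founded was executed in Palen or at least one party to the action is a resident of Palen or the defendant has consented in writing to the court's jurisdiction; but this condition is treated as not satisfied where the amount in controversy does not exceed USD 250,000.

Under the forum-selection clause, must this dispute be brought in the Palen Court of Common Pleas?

No

The Palen Court of Common Pleas:
  (a) The defendant resides in Palen, which satisfies one of the alternatives. Condition met.
  (b) The claim is a contract claim, not a property claim, so this disjunct is met. The exception is not triggered, since the operative events occurred in Ulmarsh, not Palen. Satisfied.
  (c) The plaintiff resides in Ashford, which is not Palen — that alternative is enough. Condition met.
  (d) The amount in controversy is USD 92,000, below the 97,000 dollars floor; no defendant is a corporation; the claim is a contract claim, not a tort claim — no alternative holds. Condition not met.
  (e) Mira Odell resides in Palen, which satisfies one of the alternatives. But the amount in controversy is $92,000, within the USD 250,000 ceiling, triggering the carve-out and defeating this condition. Not met.
  → Forum clause is not triggered.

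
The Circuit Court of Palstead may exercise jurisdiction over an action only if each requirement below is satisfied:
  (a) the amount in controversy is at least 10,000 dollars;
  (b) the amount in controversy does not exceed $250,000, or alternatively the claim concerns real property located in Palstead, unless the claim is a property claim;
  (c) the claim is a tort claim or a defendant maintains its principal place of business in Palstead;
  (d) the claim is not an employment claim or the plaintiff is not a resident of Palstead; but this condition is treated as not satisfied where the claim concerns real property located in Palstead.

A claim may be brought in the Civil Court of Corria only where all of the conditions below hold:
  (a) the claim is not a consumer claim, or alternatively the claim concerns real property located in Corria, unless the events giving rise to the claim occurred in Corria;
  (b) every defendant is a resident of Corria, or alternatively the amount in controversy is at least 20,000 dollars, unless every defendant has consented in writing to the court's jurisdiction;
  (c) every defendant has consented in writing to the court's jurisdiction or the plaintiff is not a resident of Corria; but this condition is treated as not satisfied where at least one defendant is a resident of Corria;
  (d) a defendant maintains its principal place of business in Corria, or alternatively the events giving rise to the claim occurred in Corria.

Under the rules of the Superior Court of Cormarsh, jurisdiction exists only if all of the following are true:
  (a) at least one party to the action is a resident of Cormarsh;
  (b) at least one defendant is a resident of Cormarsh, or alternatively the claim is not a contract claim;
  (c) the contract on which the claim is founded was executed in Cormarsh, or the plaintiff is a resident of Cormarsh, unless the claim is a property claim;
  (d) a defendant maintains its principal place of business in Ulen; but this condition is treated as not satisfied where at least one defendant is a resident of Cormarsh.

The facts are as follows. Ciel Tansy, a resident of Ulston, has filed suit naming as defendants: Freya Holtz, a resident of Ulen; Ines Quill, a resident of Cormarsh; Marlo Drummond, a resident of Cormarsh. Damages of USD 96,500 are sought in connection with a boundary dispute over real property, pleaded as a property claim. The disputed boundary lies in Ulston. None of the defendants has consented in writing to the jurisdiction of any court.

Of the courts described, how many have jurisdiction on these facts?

0

The Circuit Court of Palstead:
  (a) The amount in controversy is $96,500, which meets the USD 10,000 floor. Condition met.
  (b) The amount in controversy is USD 96,500, within the $250,000 ceiling, so one alternative holds. Satisfied.
  (c) The claim is a property claim, not a tort claim; no defendant is a corporation — none of the alternatives is met. Not met.
  (d) The claim is a property claim, not an employment claim, so this disjunct is met. And the carve-out is inapplicable — the property lies in Ulston, not Palstead. Condition met.
  → No jurisdiction.
The Civil Court of Corria:
  (a) The claim is a property claim, not a consumer claim — that alternative is enough. Condition met.
  (b) The amount in controversy is USD 96,500, which meets the USD 20,000 floor, so one alternative holds. Met.
  (c) The plaintiff resides in Ulston, which is not Corria, so this disjunct is met. And the carve-out is inapplicable — no defendant resides in Corria (they reside in Ulen, Cormarsh, Cormarsh). Met.
  (d) No defendant is a corporation; the operative events occurred in Ulston, not Corria — no alternative holds. Not met.
  → At least one condition fails; no jurisdiction.
The Superior Court of Cormarsh:
  (a) Ines Quill resides in Cormarsh. Satisfied.
  (b) Ines Quill resides in Cormarsh, so this disjunct is met. Satisfied.
  (c) No contract (and hence no place of execution) is alleged; the plaintiff resides in Ulston, not Cormarsh — every alternative fails. However, the claim is a property claim, so the 'unless' proviso supplies this condition. Condition met.
  (d) No defendant is a corporation. Not satisfied.
  → No jurisdiction.
No court satisfies all of its conditions.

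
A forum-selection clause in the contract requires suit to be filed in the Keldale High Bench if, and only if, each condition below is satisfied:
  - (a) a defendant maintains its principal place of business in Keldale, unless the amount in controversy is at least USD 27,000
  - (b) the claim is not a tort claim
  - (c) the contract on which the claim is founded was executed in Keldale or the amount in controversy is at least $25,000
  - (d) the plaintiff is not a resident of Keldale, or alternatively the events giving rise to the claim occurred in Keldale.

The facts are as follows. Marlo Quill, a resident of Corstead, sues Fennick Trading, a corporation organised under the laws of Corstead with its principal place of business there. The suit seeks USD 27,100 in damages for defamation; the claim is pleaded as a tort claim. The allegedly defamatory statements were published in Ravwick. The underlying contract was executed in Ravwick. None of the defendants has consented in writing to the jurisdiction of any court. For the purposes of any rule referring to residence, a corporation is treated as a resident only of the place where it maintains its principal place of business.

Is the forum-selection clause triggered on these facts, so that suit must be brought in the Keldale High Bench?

The Keldale High Bench:
  (a) The corporate defendant(s) have their principal place of business in Corstead, not Keldale. But the amount in controversy is 27,100 dollars, which meets the $27,000 floor, and the 'unless' clause therefore excuses the requirement. Met.
  (b) The claim is a tort claim. Not satisfied.
  (c) The amount in controversy is 27,100 dollars, which meets the USD 25,000 floor — that alternative is enough. Condition met.
  (d) The plaintiff resides in Corstead, which is not Keldale — that alternative is enough. Condition met.
  → Forum clause is not triggered.

No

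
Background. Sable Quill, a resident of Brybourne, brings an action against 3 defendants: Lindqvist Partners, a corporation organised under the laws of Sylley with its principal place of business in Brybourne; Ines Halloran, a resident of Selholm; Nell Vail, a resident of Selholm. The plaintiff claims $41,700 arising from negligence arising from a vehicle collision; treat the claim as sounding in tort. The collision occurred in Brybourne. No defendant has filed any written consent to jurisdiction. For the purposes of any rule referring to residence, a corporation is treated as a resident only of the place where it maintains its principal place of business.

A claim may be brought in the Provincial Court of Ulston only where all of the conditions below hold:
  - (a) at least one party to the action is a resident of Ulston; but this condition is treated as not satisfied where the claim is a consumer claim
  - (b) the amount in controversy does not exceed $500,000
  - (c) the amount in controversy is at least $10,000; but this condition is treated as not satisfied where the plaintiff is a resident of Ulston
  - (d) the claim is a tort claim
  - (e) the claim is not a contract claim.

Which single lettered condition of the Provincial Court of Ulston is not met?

(a)

The Provincial Court of Ulston:
  (a) No party resides in Ulston. Not satisfied.
  (b) The amount in controversy is USD 41,700, within the $500,000 ceiling. Condition met.
  (c) The amount in controversy is 41,700 dollars, which meets the $10,000 floor. And the carve-out is inapplicable — the plaintiff resides in Brybourne, not Ulston. Condition met.
  (d) The claim is a tort claim. Condition met.
  (e) The claim is a tort claim, not a contract claim. Condition met.
Only condition (a) fails.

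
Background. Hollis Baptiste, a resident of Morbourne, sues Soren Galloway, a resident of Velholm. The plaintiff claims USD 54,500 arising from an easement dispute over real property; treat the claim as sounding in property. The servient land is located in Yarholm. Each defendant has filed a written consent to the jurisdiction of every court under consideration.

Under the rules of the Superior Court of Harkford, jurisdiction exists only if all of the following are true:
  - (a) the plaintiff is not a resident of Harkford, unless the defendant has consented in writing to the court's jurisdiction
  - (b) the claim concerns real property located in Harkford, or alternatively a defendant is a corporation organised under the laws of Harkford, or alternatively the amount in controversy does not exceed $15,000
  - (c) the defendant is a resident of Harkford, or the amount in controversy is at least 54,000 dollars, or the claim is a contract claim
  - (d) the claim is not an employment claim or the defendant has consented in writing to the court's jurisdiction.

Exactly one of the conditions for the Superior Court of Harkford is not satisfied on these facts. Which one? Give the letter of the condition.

(b)

The Superior Court of Harkford:
  (a) The plaintiff resides in Morbourne, which is not Harkford. Condition met.
  (b) The property lies in Yarholm, not Harkford; no defendant is a corporation; the amount in controversy is $54,500, above the 15,000 dollars ceiling — no alternative holds. Condition not met.
  (c) The amount in controversy is USD 54,500, which meets the $54,000 floor, so this disjunct is met. Condition met.
  (d) The claim is a property claim, not an employment claim, which satisfies one of the alternatives. Met.
Only condition (b) fails.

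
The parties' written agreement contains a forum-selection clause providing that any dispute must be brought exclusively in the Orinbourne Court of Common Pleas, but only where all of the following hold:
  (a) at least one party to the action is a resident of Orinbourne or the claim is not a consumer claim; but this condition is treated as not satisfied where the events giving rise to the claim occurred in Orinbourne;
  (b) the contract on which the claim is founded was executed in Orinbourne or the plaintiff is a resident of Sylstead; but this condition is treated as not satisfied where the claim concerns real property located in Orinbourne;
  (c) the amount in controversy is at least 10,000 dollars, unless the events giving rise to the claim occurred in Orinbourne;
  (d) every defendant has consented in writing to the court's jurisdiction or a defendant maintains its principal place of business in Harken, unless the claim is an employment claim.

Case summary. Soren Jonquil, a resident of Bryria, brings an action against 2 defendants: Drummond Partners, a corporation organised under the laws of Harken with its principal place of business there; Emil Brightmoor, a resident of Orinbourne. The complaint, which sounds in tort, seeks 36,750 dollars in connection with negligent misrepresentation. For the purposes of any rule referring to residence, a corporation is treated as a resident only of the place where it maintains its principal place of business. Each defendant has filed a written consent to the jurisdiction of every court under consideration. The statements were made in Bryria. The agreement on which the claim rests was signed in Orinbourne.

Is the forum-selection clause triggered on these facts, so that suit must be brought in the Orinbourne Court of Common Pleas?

Yes

The Orinbourne Court of Common Pleas:
  (a) Emil Brightmoor resides in Orinbourne — that alternative is enough. The carve-out does not apply: the operative events occurred in Bryria, not Orinbourne. Satisfied.
  (b) The contract was executed in Orinbourne, so one alternative holds. And the carve-out is inapplicable — the claim does not concern real property. Condition met.
  (c) The amount in controversy is 36,750 dollars, which meets the 10,000 dollars floor. Satisfied.
  (d) Every defendant has filed written consent, so this disjunct is met. Condition met.
  → Forum clause is triggered.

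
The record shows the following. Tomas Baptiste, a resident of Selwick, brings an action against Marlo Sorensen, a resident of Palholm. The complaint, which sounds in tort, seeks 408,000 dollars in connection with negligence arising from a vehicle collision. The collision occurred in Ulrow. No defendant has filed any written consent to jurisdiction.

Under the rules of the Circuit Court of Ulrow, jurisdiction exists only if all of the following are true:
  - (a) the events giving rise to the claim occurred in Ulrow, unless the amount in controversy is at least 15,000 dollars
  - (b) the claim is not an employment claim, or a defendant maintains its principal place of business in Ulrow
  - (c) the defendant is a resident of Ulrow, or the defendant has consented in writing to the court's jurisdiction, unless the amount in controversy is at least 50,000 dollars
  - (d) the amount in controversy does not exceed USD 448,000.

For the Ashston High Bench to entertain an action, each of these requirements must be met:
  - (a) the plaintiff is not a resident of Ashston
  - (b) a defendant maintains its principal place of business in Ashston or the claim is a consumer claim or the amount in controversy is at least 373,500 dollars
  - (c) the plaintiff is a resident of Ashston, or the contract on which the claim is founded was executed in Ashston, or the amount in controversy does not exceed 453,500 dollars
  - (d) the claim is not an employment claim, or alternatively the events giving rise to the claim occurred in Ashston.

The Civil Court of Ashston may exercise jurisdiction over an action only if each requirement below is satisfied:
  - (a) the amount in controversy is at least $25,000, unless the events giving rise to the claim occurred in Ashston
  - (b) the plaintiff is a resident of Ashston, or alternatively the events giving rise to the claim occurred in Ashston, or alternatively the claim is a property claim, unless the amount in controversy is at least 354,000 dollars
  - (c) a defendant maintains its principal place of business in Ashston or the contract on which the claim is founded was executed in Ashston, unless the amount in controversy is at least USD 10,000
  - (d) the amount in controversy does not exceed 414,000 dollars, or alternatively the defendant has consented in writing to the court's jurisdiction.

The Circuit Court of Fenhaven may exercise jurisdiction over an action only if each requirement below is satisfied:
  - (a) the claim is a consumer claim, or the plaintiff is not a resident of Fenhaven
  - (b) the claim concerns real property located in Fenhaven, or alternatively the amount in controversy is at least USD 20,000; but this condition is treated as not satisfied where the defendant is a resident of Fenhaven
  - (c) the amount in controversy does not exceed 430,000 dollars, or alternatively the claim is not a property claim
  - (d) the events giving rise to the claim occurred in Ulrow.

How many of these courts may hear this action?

The Circuit Court of Ulrow:
  (a) The operative events occurred in Ulrow. Satisfied.
  (b) The claim is a tort claim, not an employment claim, so one alternative holds. Satisfied.
  (c) The defendant resides in Palholm, not Ulrow; no such written consent has been filed — no alternative holds. But the amount in controversy is $408,000, which meets the $50,000 floor, and the 'unless' clause therefore excuses the requirement. Met.
  (d) The amount in controversy is USD 408,000, within the USD 448,000 ceiling. Met.
  → Jurisdiction lies.
The Ashston High Bench:
  (a) The plaintiff resides in Selwick, which is not Ashston. Met.
  (b) The amount in controversy is 408,000 dollars, which meets the $373,500 floor, so one alternative holds. Condition met.
  (c) The amount in controversy is $408,000, within the $453,500 ceiling, so this disjunct is met. Condition met.
  (d) The claim is a tort claim, not an employment claim — that alternative is enough. Met.
  → Jurisdiction lies.
The Civil Court of Ashston:
  (a) The amount in controversy is 408,000 dollars, which meets the $25,000 floor. Satisfied.
  (b) The plaintiff resides in Selwick, not Ashston; the operative events occurred in Ulrow, not Ashston; the claim is a tort claim, not a property claim — every alternative fails. But the amount in controversy is 408,000 dollars, which meets the $354,000 floor, and the 'unless' clause therefore excuses the requirement. Met.
  (c) No defendant is a corporation; no contract (and hence no place of execution) is alleged — every alternative fails. The proviso rescues it, though: the amount in controversy is $408,000, which meets the USD 10,000 floor. Condition met.
  (d) The amount in controversy is USD 408,000, within the $414,000 ceiling, which satisfies one of the alternatives. Satisfied.
  → Jurisdiction lies.
The Circuit Court of Fenhaven:
  (a) The plaintiff resides in Selwick, which is not Fenhaven, so this disjunct is met. Satisfied.
  (b) The amount in controversy is $408,000, which meets the USD 20,000 floor, so this disjunct is met. The exception is not triggered, since the defendant resides in Palholm, not Fenhaven. Satisfied.
  (c) The amount in controversy is $408,000, within the USD 430,000 ceiling — that alternative is enough. Condition met.
  (d) The operative events occurred in Ulrow. Met.
  → Jurisdiction lies.
Courts with jurisdiction: the Circuit Court of Ulrow, the Ashston High Bench, the Civil Court of Ashston, the Circuit Court of Fenhaven — 4 in total.

4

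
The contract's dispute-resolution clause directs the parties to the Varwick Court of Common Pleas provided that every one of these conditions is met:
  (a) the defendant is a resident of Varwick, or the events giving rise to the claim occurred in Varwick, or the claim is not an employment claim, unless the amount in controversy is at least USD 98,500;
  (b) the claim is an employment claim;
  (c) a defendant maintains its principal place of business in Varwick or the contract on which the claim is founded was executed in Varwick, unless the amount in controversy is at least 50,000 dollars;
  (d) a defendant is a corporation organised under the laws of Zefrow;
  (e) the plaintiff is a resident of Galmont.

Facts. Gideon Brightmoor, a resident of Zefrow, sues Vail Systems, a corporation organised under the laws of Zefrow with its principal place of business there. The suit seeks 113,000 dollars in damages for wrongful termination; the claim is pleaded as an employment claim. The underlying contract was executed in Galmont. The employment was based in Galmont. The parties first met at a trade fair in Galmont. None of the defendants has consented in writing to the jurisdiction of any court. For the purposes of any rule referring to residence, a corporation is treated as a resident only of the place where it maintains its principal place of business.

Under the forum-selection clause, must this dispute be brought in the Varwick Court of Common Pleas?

The Varwick Court of Common Pleas:
  (a) The defendant resides in Zefrow, not Varwick; the operative events occurred in Galmont, not Varwick; the claim is an employment claim — none of the alternatives is met. But the amount in controversy is USD 113,000, which meets the $98,500 floor, and the 'unless' clause therefore excuses the requirement. Satisfied.
  (b) The claim is an employment claim. Condition met.
  (c) The corporate defendant(s) have their principal place of business in Zefrow, not Varwick; the contract was executed in Galmont, not Varwick — every alternative fails. The proviso rescues it, though: the amount in controversy is $113,000, which meets the 50,000 dollars floor. Met.
  (d) Vail Systems is organised under the laws of Zefrow. Met.
  (e) The plaintiff resides in Zefrow, not Galmont. Not met.
  → The clause does not apply.

No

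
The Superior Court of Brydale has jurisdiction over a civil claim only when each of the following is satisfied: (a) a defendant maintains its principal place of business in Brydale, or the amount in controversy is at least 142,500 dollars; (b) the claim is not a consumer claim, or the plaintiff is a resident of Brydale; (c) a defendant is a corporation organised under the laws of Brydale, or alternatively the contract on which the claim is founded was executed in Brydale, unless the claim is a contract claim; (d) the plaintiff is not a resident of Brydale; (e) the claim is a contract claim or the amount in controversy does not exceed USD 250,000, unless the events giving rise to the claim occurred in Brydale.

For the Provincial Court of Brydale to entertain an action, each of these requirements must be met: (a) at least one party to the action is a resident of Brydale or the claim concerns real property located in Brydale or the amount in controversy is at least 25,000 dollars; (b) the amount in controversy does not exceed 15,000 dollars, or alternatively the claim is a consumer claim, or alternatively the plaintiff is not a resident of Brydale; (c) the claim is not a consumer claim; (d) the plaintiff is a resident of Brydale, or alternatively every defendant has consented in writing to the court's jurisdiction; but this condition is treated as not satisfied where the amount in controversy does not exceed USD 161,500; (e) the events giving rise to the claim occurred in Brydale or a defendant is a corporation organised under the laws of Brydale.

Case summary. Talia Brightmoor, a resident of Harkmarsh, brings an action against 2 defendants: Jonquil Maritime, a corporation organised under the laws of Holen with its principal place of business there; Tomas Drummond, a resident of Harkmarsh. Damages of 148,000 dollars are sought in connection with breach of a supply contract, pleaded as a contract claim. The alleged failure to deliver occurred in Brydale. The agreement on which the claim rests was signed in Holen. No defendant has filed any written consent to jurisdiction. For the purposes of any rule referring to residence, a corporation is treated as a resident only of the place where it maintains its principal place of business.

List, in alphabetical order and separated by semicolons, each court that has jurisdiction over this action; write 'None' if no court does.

the Superior Court of Brydale

The Superior Court of Brydale:
  (a) The amount in controversy is $148,000, which meets the $142,500 floor — that alternative is enough. Condition met.
  (b) The claim is a contract claim, not a consumer claim, which satisfies one of the alternatives. Satisfied.
  (c) The corporate defendant(s) are organised in Holen, not Brydale; the contract was executed in Holen, not Brydale — no alternative holds. But the claim is a contract claim, and the 'unless' clause therefore excuses the requirement. Satisfied.
  (d) The plaintiff resides in Harkmarsh, which is not Brydale. Condition met.
  (e) The claim is a contract claim — that alternative is enough. Condition met.
  → Every requirement is satisfied — jurisdiction.
The Provincial Court of Brydale:
  (a) The amount in controversy is 148,000 dollars, which meets the 25,000 dollars floor, which satisfies one of the alternatives. Condition met.
  (b) The plaintiff resides in Harkmarsh, which is not Brydale — that alternative is enough. Condition met.
  (c) The claim is a contract claim, not a consumer claim. Satisfied.
  (d) The plaintiff resides in Harkmarsh, not Brydale; no such written consent has been filed — every alternative fails. Condition not met.
  (e) The operative events occurred in Brydale — that alternative is enough. Satisfied.
  → At least one condition fails; no jurisdiction.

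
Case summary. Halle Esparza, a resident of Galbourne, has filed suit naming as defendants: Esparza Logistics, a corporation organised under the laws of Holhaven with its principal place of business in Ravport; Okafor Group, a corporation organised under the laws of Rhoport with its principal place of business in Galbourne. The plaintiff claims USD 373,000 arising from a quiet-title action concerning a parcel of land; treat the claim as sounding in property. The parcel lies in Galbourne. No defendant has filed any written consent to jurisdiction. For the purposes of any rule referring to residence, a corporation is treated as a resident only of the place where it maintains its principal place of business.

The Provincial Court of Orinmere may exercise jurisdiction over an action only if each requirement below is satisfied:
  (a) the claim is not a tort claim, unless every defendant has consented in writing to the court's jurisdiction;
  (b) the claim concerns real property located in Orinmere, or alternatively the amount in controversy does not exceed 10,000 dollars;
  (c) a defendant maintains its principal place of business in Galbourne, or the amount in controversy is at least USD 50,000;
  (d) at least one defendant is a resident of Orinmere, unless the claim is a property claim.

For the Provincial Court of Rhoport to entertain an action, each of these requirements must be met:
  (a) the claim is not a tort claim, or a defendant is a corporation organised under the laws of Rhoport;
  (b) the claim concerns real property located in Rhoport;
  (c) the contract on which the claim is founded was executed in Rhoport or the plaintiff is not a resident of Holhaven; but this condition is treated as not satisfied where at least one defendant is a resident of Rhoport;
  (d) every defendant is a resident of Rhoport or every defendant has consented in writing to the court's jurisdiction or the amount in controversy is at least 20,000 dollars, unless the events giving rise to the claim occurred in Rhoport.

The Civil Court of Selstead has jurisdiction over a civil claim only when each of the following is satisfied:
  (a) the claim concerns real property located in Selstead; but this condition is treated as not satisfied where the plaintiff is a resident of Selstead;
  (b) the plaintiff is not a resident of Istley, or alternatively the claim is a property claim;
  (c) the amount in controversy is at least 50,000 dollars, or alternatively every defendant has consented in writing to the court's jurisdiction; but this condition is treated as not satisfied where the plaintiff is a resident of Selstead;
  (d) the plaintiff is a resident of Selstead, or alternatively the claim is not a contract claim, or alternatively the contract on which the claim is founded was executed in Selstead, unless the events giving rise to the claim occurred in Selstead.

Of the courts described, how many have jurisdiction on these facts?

0

The Provincial Court of Orinmere:
  (a) The claim is a property claim, not a tort claim. Met.
  (b) The property lies in Galbourne, not Orinmere; the amount in controversy is USD 373,000, above the 10,000 dollars ceiling — no alternative holds. Not met.
  (c) Okafor Group has its principal place of business in Galbourne, so one alternative holds. Satisfied.
  (d) No defendant resides in Orinmere (they reside in Ravport, Galbourne). The proviso rescues it, though: the claim is a property claim. Satisfied.
  → The court lacks jurisdiction.
The Provincial Court of Rhoport:
  (a) The claim is a property claim, not a tort claim, so this disjunct is met. Satisfied.
  (b) The property lies in Galbourne, not Rhoport. Not satisfied.
  (c) The plaintiff resides in Galbourne, which is not Holhaven — that alternative is enough. And the carve-out is inapplicable — no defendant resides in Rhoport (they reside in Ravport, Galbourne). Satisfied.
  (d) The amount in controversy is 373,000 dollars, which meets the $20,000 floor, so one alternative holds. Satisfied.
  → The court lacks jurisdiction.
The Civil Court of Selstead:
  (a) The property lies in Galbourne, not Selstead. Not met.
  (b) The plaintiff resides in Galbourne, which is not Istley, which satisfies one of the alternatives. Satisfied.
  (c) The amount in controversy is $373,000, which meets the 50,000 dollars floor, which satisfies one of the alternatives. The exception is not triggered, since the plaintiff resides in Galbourne, not Selstead. Met.
  (d) The claim is a property claim, not a contract claim, which satisfies one of the alternatives. Satisfied.
  → Not every requirement is met — no jurisdiction.
No court satisfies all of its conditions.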